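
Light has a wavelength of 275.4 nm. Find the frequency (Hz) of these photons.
1.0886e+15 Hz

Using the wave equation: c = fλ

Solving for frequency:
f = c/λ = (3×10⁸ m/s) / (275.4×10⁻⁹ m)
f = 1.0886e+15 Hz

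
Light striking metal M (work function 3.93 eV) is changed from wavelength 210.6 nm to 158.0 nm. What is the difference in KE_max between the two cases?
1.9599 eV

Using Einstein's equation: KE_max = hc/λ - φ

For λ₁ = 210.6 nm:
KE₁ = hc/λ₁ - φ = 5.8872 - 3.93 = 1.9572 eV

For λ₂ = 158.0 nm:
KE₂ = hc/λ₂ - φ = 7.8471 - 3.93 = 3.9171 eV

Change in KE:
ΔKE = KE₂ - KE₁ = 3.9171 - 1.9572 = 1.9599 eV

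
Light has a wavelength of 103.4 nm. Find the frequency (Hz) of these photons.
2.8993e+15 Hz

Using the wave equation: c = fλ

Solving for frequency:
f = c/λ = (3×10⁸ m/s) / (103.4×10⁻⁹ m)
f = 2.8993e+15 Hz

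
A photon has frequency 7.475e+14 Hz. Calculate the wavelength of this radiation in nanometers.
401.06 nm

Using the wave equation: c = fλ

Solving for wavelength:
λ = c/f = (3×10⁸ m/s) / (7.475e+14 Hz)
λ = 401.06 nm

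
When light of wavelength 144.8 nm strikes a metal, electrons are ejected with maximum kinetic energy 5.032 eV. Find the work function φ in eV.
3.53 eV

From Einstein's photoelectric equation: KE_max = hf - φ = hc/λ - φ

Rearranging for φ:
φ = hc/λ - KE_max

Calculate photon energy:
E_photon = hc/λ = 8.5624 eV

Therefore:
φ = 8.5624 - 5.032 = 3.53 eV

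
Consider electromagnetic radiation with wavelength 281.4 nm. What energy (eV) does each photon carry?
4.4060 eV

Using E = hf = hc/λ:

E = hc/λ = (6.626×10⁻³⁴ J·s)(3×10⁸ m/s) / (281.4×10⁻⁹ m)
E = 4.4060 eV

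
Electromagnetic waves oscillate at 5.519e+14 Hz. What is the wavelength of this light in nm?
543.20 nm

Using the wave equation: c = fλ

Solving for wavelength:
λ = c/f = (3×10⁸ m/s) / (5.519e+14 Hz)
λ = 543.20 nm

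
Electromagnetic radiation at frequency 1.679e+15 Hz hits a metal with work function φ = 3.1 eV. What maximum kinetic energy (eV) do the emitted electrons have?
3.8438 eV

Using Einstein's photoelectric equation: KE_max = hf - φ

First, calculate the photon energy:
E_photon = hf = (6.626×10⁻³⁴ J·s)(1.679e+15 Hz)
E_photon = 6.9438 eV

Then, the maximum kinetic energy:
KE_max = E_photon - φ = 6.9438 eV - 3.1 eV = 3.8438 eV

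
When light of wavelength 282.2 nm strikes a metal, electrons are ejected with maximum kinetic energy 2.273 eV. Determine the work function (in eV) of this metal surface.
2.12 eV

From Einstein's photoelectric equation: KE_max = hf - φ = hc/λ - φ

Rearranging for φ:
φ = hc/λ - KE_max

Calculate photon energy:
E_photon = hc/λ = 4.3935 eV

Therefore:
φ = 4.3935 - 2.273 = 2.12 eV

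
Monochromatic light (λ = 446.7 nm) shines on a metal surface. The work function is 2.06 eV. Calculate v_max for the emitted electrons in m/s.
5.0170e+05 m/s

First, find the maximum kinetic energy:
E_photon = hc/λ = 2.7756 eV
KE_max = E_photon - φ = 2.7756 - 2.06 = 0.7156 eV

Convert to Joules: KE_max = 0.7156 × 1.602×10⁻¹⁹ J = 1.1465e-19 J

Then use KE = ½mv² to find velocity:
v = √(2·KE/m) = √(2 × 1.1465e-19 J / 9.109e-31 kg)
v = 5.0170e+05 m/s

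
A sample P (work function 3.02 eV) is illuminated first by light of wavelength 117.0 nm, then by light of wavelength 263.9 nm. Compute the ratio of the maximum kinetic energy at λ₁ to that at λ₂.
4.5151

Using Einstein's equation: KE_max = hc/λ - φ

For λ₁ = 117.0 nm:
E₁ = hc/λ₁ = 10.5969 eV
KE₁ = E₁ - φ = 10.5969 - 3.02 = 7.5769 eV

For λ₂ = 263.9 nm:
E₂ = hc/λ₂ = 4.6982 eV
KE₂ = E₂ - φ = 4.6982 - 3.02 = 1.6782 eV

Ratio: KE₁/KE₂ = 7.5769/1.6782 = 4.5151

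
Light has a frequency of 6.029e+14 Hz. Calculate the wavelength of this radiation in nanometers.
497.25 nm

Using the wave equation: c = fλ

Solving for wavelength:
λ = c/f = (3×10⁸ m/s) / (6.029e+14 Hz)
λ = 497.25 nm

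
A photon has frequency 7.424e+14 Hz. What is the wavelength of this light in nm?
403.82 nm

Using the wave equation: c = fλ

Solving for wavelength:
λ = c/f = (3×10⁸ m/s) / (7.424e+14 Hz)
λ = 403.82 nm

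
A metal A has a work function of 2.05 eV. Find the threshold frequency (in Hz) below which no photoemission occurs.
4.9569e+14 Hz

The threshold frequency is when the photon energy equals the work function:
hf₀ = φ

Solving for f₀:
f₀ = φ/h = (2.05 eV × 1.602×10⁻¹⁹ J/eV) / (6.626×10⁻³⁴ J·s)
f₀ = 4.9569e+14 Hz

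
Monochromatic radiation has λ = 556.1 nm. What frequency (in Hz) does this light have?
5.3910e+14 Hz

Using the wave equation: c = fλ

Solving for frequency:
f = c/λ = (3×10⁸ m/s) / (556.1×10⁻⁹ m)
f = 5.3910e+14 Hz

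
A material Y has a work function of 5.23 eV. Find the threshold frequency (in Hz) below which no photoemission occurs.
1.2646e+15 Hz

The threshold frequency is when the photon energy equals the work function:
hf₀ = φ

Solving for f₀:
f₀ = φ/h = (5.23 eV × 1.602×10⁻¹⁹ J/eV) / (6.626×10⁻³⁴ J·s)
f₀ = 1.2646e+15 Hz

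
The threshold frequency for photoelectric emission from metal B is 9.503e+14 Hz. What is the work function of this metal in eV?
3.93 eV

At the threshold frequency, photon energy equals work function:
φ = hf₀

Calculating:
φ = (6.626×10⁻³⁴ J·s)(9.503e+14 Hz)
φ = 3.93 eV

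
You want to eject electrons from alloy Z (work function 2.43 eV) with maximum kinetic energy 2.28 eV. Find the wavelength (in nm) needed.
263.24 nm

From Einstein's equation: KE_max = hc/λ - φ

Rearranging for λ:
hc/λ = KE_max + φ
λ = hc/(KE_max + φ)

Required photon energy:
E_photon = KE_max + φ = 2.28 + 2.43 = 4.71 eV

Required wavelength:
λ = hc/E_photon = (6.626×10⁻³⁴)(3×10⁸) / (4.71 × 1.602×10⁻¹⁹)
λ = 263.24 nm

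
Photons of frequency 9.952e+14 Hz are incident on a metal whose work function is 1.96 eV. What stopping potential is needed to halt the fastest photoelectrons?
2.1558 V

The stopping potential V_s satisfies: eV_s = KE_max

First, find KE_max using Einstein's equation:
E_photon = hf = (6.626×10⁻³⁴ J·s)(9.952e+14 Hz) = 4.1158 eV
KE_max = E_photon - φ = 4.1158 - 1.96 = 2.1558 eV

Since eV_s = KE_max:
V_s = KE_max/e = 2.1558 V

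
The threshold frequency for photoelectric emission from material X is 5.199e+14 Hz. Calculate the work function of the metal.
2.15 eV

At the threshold frequency, photon energy equals work function:
φ = hf₀

Calculating:
φ = (6.626×10⁻³⁴ J·s)(5.199e+14 Hz)
φ = 2.15 eV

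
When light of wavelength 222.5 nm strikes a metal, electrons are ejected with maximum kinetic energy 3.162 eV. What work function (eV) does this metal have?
2.41 eV

From Einstein's photoelectric equation: KE_max = hf - φ = hc/λ - φ

Rearranging for φ:
φ = hc/λ - KE_max

Calculate photon energy:
E_photon = hc/λ = 5.5723 eV

Therefore:
φ = 5.5723 - 3.162 = 2.41 eV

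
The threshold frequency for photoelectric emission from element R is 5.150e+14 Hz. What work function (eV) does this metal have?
2.13 eV

At the threshold frequency, photon energy equals work function:
φ = hf₀

Calculating:
φ = (6.626×10⁻³⁴ J·s)(5.150e+14 Hz)
φ = 2.13 eV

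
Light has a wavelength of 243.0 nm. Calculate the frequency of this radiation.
1.2337e+15 Hz

Using the wave equation: c = fλ

Solving for frequency:
f = c/λ = (3×10⁸ m/s) / (243.0×10⁻⁹ m)
f = 1.2337e+15 Hz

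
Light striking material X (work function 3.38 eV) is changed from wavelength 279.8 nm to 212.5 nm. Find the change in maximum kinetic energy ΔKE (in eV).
1.4034 eV

Using Einstein's equation: KE_max = hc/λ - φ

For λ₁ = 279.8 nm:
KE₁ = hc/λ₁ - φ = 4.4312 - 3.38 = 1.0512 eV

For λ₂ = 212.5 nm:
KE₂ = hc/λ₂ - φ = 5.8346 - 3.38 = 2.4546 eV

Change in KE:
ΔKE = KE₂ - KE₁ = 2.4546 - 1.0512 = 1.4034 eV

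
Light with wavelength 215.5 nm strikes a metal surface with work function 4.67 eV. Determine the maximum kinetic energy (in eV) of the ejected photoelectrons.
1.0833 eV

Using Einstein's photoelectric equation: KE_max = hf - φ = hc/λ - φ

First, calculate the photon energy:
E_photon = hc/λ = (6.626×10⁻³⁴ J·s)(3×10⁸ m/s) / (215.5×10⁻⁹ m)
E_photon = 5.7533 eV

Then, the maximum kinetic energy:
KE_max = E_photon - φ = 5.7533 eV - 4.67 eV = 1.0833 eV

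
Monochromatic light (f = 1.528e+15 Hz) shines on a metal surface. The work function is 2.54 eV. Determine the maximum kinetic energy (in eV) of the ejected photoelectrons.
3.7793 eV

Using Einstein's photoelectric equation: KE_max = hf - φ

First, calculate the photon energy:
E_photon = hf = (6.626×10⁻³⁴ J·s)(1.528e+15 Hz)
E_photon = 6.3193 eV

Then, the maximum kinetic energy:
KE_max = E_photon - φ = 6.3193 eV - 2.54 eV = 3.7793 eV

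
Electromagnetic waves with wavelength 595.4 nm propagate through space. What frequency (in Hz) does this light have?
5.0351e+14 Hz

Using the wave equation: c = fλ

Solving for frequency:
f = c/λ = (3×10⁸ m/s) / (595.4×10⁻⁹ m)
f = 5.0351e+14 Hz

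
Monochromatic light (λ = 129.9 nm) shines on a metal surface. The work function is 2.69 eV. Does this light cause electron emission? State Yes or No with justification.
Yes

For photoemission, the photon energy must exceed the work function.

Photon energy: E = hc/λ = 9.5446 eV
Work function: φ = 2.69 eV

Since E_photon (9.5446 eV) > φ (2.69 eV), photoemission WILL occur.
The threshold wavelength is λ₀ = hc/φ = 460.9 nm.
Since 129.9 nm < 460.9 nm, the light has sufficient energy.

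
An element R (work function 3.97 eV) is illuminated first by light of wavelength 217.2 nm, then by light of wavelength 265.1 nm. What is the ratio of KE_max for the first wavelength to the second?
2.4591

Using Einstein's equation: KE_max = hc/λ - φ

For λ₁ = 217.2 nm:
E₁ = hc/λ₁ = 5.7083 eV
KE₁ = E₁ - φ = 5.7083 - 3.97 = 1.7383 eV

For λ₂ = 265.1 nm:
E₂ = hc/λ₂ = 4.6769 eV
KE₂ = E₂ - φ = 4.6769 - 3.97 = 0.7069 eV

Ratio: KE₁/KE₂ = 1.7383/0.7069 = 2.4591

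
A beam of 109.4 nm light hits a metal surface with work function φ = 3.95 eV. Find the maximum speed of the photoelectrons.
1.6116e+06 m/s

First, find the maximum kinetic energy:
E_photon = hc/λ = 11.3331 eV
KE_max = E_photon - φ = 11.3331 - 3.95 = 7.3831 eV

Convert to Joules: KE_max = 7.3831 × 1.602×10⁻¹⁹ J = 1.1829e-18 J

Then use KE = ½mv² to find velocity:
v = √(2·KE/m) = √(2 × 1.1829e-18 J / 9.109e-31 kg)
v = 1.6116e+06 m/s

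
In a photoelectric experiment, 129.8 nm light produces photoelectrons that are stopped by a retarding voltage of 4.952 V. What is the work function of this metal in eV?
4.60 eV

The stopping potential gives the maximum kinetic energy: KE_max = eV_s = 4.952 eV

From Einstein's photoelectric equation: KE_max = hc/λ - φ
Rearranging: φ = hc/λ - KE_max

Calculate photon energy:
E_photon = hc/λ = (6.626×10⁻³⁴ J·s)(3×10⁸ m/s) / (129.8×10⁻⁹ m) = 9.5519 eV

Therefore:
φ = 9.5519 - 4.952 = 4.60 eV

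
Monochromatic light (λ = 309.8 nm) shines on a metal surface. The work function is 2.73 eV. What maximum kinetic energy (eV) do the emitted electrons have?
1.2721 eV

Using Einstein's photoelectric equation: KE_max = hf - φ = hc/λ - φ

First, calculate the photon energy:
E_photon = hc/λ = (6.626×10⁻³⁴ J·s)(3×10⁸ m/s) / (309.8×10⁻⁹ m)
E_photon = 4.0021 eV

Then, the maximum kinetic energy:
KE_max = E_photon - φ = 4.0021 eV - 2.73 eV = 1.2721 eV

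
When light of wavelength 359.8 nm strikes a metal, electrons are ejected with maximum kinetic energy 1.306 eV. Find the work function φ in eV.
2.14 eV

From Einstein's photoelectric equation: KE_max = hf - φ = hc/λ - φ

Rearranging for φ:
φ = hc/λ - KE_max

Calculate photon energy:
E_photon = hc/λ = 3.4459 eV

Therefore:
φ = 3.4459 - 1.306 = 2.14 eV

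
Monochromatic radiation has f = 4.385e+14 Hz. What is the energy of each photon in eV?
1.8135 eV

Using E = hf:

E = hf = (6.626×10⁻³⁴ J·s)(4.385e+14 Hz)
E = 1.8135 eV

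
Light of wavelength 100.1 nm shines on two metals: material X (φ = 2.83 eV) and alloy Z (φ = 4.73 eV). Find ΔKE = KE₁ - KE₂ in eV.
1.9000 eV

Using KE_max = hc/λ - φ for each metal:

Photon energy: E = hc/λ = 12.3860 eV

For material X (φ₁ = 2.83 eV):
KE₁ = E - φ₁ = 12.3860 - 2.83 = 9.5560 eV

For alloy Z (φ₂ = 4.73 eV):
KE₂ = E - φ₂ = 12.3860 - 4.73 = 7.6560 eV

Difference:
ΔKE = KE₁ - KE₂ = 9.5560 - 7.6560 = 1.9000 eV

Note: The difference equals the difference in work functions: 4.73 - 2.83 = 1.90 eV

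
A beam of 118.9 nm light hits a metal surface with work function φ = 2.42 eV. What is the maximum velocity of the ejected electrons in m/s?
1.6783e+06 m/s

First, find the maximum kinetic energy:
E_photon = hc/λ = 10.4276 eV
KE_max = E_photon - φ = 10.4276 - 2.42 = 8.0076 eV

Convert to Joules: KE_max = 8.0076 × 1.602×10⁻¹⁹ J = 1.2830e-18 J

Then use KE = ½mv² to find velocity:
v = √(2·KE/m) = √(2 × 1.2830e-18 J / 9.109e-31 kg)
v = 1.6783e+06 m/s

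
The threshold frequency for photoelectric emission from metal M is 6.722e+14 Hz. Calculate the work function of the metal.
2.78 eV

At the threshold frequency, photon energy equals work function:
φ = hf₀

Calculating:
φ = (6.626×10⁻³⁴ J·s)(6.722e+14 Hz)
φ = 2.78 eV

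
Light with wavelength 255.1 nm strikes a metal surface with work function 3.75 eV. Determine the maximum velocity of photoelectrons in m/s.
6.2493e+05 m/s

First, find the maximum kinetic energy:
E_photon = hc/λ = 4.8602 eV
KE_max = E_photon - φ = 4.8602 - 3.75 = 1.1102 eV

Convert to Joules: KE_max = 1.1102 × 1.602×10⁻¹⁹ J = 1.7788e-19 J

Then use KE = ½mv² to find velocity:
v = √(2·KE/m) = √(2 × 1.7788e-19 J / 9.109e-31 kg)
v = 6.2493e+05 m/s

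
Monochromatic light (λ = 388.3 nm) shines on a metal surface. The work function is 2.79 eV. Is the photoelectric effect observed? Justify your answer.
Yes

For photoemission, the photon energy must exceed the work function.

Photon energy: E = hc/λ = 3.1930 eV
Work function: φ = 2.79 eV

Since E_photon (3.1930 eV) > φ (2.79 eV), photoemission WILL occur.
The threshold wavelength is λ₀ = hc/φ = 444.4 nm.
Since 388.3 nm < 444.4 nm, the light has sufficient energy.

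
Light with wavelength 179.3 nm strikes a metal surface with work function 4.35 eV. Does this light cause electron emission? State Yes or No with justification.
Yes

For photoemission, the photon energy must exceed the work function.

Photon energy: E = hc/λ = 6.9149 eV
Work function: φ = 4.35 eV

Since E_photon (6.9149 eV) > φ (4.35 eV), photoemission WILL occur.
The threshold wavelength is λ₀ = hc/φ = 285.0 nm.
Since 179.3 nm < 285.0 nm, the light has sufficient energy.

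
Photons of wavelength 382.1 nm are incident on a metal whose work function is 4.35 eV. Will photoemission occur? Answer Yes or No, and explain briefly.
No

For photoemission, the photon energy must exceed the work function.

Photon energy: E = hc/λ = 3.2448 eV
Work function: φ = 4.35 eV

Since E_photon (3.2448 eV) < φ (4.35 eV), photoemission will NOT occur.
The threshold wavelength is λ₀ = hc/φ = 285.0 nm.
Since 382.1 nm > 285.0 nm, the photons lack sufficient energy.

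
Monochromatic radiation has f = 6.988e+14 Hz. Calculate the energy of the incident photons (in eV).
2.8900 eV

Using E = hf:

E = hf = (6.626×10⁻³⁴ J·s)(6.988e+14 Hz)
E = 2.8900 eV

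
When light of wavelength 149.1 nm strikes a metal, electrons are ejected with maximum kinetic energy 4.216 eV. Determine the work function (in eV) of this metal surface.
4.10 eV

From Einstein's photoelectric equation: KE_max = hf - φ = hc/λ - φ

Rearranging for φ:
φ = hc/λ - KE_max

Calculate photon energy:
E_photon = hc/λ = 8.3155 eV

Therefore:
φ = 8.3155 - 4.216 = 4.10 eV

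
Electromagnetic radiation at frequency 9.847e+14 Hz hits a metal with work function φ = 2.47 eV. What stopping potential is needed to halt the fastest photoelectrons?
1.6024 V

The stopping potential V_s satisfies: eV_s = KE_max

First, find KE_max using Einstein's equation:
E_photon = hf = (6.626×10⁻³⁴ J·s)(9.847e+14 Hz) = 4.0724 eV
KE_max = E_photon - φ = 4.0724 - 2.47 = 1.6024 eV

Since eV_s = KE_max:
V_s = KE_max/e = 1.6024 V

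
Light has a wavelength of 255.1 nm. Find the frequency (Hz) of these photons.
1.1752e+15 Hz

Using the wave equation: c = fλ

Solving for frequency:
f = c/λ = (3×10⁸ m/s) / (255.1×10⁻⁹ m)
f = 1.1752e+15 Hz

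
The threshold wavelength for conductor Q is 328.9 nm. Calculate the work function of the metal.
3.77 eV

At the threshold wavelength, photon energy equals work function:
φ = hc/λ₀

Calculating:
φ = (6.626×10⁻³⁴ J·s)(3×10⁸ m/s) / (328.9×10⁻⁹ m)
φ = 3.77 eV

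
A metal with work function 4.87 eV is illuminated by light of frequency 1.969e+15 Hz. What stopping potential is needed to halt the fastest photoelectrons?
3.2731 V

The stopping potential V_s satisfies: eV_s = KE_max

First, find KE_max using Einstein's equation:
E_photon = hf = (6.626×10⁻³⁴ J·s)(1.969e+15 Hz) = 8.1431 eV
KE_max = E_photon - φ = 8.1431 - 4.87 = 3.2731 eV

Since eV_s = KE_max:
V_s = KE_max/e = 3.2731 V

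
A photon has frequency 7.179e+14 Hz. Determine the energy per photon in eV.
2.9690 eV

Using E = hf:

E = hf = (6.626×10⁻³⁴ J·s)(7.179e+14 Hz)
E = 2.9690 eV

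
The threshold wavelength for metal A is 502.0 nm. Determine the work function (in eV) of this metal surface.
2.47 eV

At the threshold wavelength, photon energy equals work function:
φ = hc/λ₀

Calculating:
φ = (6.626×10⁻³⁴ J·s)(3×10⁸ m/s) / (502.0×10⁻⁹ m)
φ = 2.47 eV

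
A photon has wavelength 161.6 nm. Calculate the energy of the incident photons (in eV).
7.6723 eV

Using E = hf = hc/λ:

E = hc/λ = (6.626×10⁻³⁴ J·s)(3×10⁸ m/s) / (161.6×10⁻⁹ m)
E = 7.6723 eV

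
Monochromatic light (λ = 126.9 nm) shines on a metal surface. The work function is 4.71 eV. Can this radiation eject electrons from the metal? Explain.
Yes

For photoemission, the photon energy must exceed the work function.

Photon energy: E = hc/λ = 9.7702 eV
Work function: φ = 4.71 eV

Since E_photon (9.7702 eV) > φ (4.71 eV), photoemission WILL occur.
The threshold wavelength is λ₀ = hc/φ = 263.2 nm.
Since 126.9 nm < 263.2 nm, the light has sufficient energy.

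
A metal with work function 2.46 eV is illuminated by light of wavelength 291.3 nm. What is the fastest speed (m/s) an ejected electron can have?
7.9489e+05 m/s

First, find the maximum kinetic energy:
E_photon = hc/λ = 4.2562 eV
KE_max = E_photon - φ = 4.2562 - 2.46 = 1.7962 eV

Convert to Joules: KE_max = 1.7962 × 1.602×10⁻¹⁹ J = 2.8779e-19 J

Then use KE = ½mv² to find velocity:
v = √(2·KE/m) = √(2 × 2.8779e-19 J / 9.109e-31 kg)
v = 7.9489e+05 m/s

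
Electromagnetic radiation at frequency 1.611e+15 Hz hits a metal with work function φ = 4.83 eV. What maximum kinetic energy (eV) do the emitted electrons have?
1.8326 eV

Using Einstein's photoelectric equation: KE_max = hf - φ

First, calculate the photon energy:
E_photon = hf = (6.626×10⁻³⁴ J·s)(1.611e+15 Hz)
E_photon = 6.6626 eV

Then, the maximum kinetic energy:
KE_max = E_photon - φ = 6.6626 eV - 4.83 eV = 1.8326 eV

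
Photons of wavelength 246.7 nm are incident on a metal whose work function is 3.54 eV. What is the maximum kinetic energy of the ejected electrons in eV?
1.4857 eV

Using Einstein's photoelectric equation: KE_max = hf - φ = hc/λ - φ

First, calculate the photon energy:
E_photon = hc/λ = (6.626×10⁻³⁴ J·s)(3×10⁸ m/s) / (246.7×10⁻⁹ m)
E_photon = 5.0257 eV

Then, the maximum kinetic energy:
KE_max = E_photon - φ = 5.0257 eV - 3.54 eV = 1.4857 eV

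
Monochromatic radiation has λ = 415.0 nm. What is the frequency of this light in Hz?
7.2239e+14 Hz

Using the wave equation: c = fλ

Solving for frequency:
f = c/λ = (3×10⁸ m/s) / (415.0×10⁻⁹ m)
f = 7.2239e+14 Hz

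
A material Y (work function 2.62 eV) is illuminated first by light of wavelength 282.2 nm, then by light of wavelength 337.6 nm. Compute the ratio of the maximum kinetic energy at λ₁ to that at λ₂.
1.6850

Using Einstein's equation: KE_max = hc/λ - φ

For λ₁ = 282.2 nm:
E₁ = hc/λ₁ = 4.3935 eV
KE₁ = E₁ - φ = 4.3935 - 2.62 = 1.7735 eV

For λ₂ = 337.6 nm:
E₂ = hc/λ₂ = 3.6725 eV
KE₂ = E₂ - φ = 3.6725 - 2.62 = 1.0525 eV

Ratio: KE₁/KE₂ = 1.7735/1.0525 = 1.6850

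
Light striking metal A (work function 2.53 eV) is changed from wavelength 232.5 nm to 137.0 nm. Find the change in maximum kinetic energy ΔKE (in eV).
3.7173 eV

Using Einstein's equation: KE_max = hc/λ - φ

For λ₁ = 232.5 nm:
KE₁ = hc/λ₁ - φ = 5.3327 - 2.53 = 2.8027 eV

For λ₂ = 137.0 nm:
KE₂ = hc/λ₂ - φ = 9.0499 - 2.53 = 6.5199 eV

Change in KE:
ΔKE = KE₂ - KE₁ = 6.5199 - 2.8027 = 3.7173 eV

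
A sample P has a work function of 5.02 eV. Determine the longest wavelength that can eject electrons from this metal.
246.98 nm

The threshold wavelength is when the photon energy equals the work function:
hc/λ₀ = φ

Solving for λ₀:
λ₀ = hc/φ = (6.626×10⁻³⁴ J·s)(3×10⁸ m/s) / (5.02 eV × 1.602×10⁻¹⁹ J/eV)
λ₀ = 246.98 nm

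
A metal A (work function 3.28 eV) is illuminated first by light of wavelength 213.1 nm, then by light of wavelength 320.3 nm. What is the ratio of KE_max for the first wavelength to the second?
4.2955

Using Einstein's equation: KE_max = hc/λ - φ

For λ₁ = 213.1 nm:
E₁ = hc/λ₁ = 5.8181 eV
KE₁ = E₁ - φ = 5.8181 - 3.28 = 2.5381 eV

For λ₂ = 320.3 nm:
E₂ = hc/λ₂ = 3.8709 eV
KE₂ = E₂ - φ = 3.8709 - 3.28 = 0.5909 eV

Ratio: KE₁/KE₂ = 2.5381/0.5909 = 4.2955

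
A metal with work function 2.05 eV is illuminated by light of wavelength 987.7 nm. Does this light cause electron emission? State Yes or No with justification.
No

For photoemission, the photon energy must exceed the work function.

Photon energy: E = hc/λ = 1.2553 eV
Work function: φ = 2.05 eV

Since E_photon (1.2553 eV) < φ (2.05 eV), photoemission will NOT occur.
The threshold wavelength is λ₀ = hc/φ = 604.8 nm.
Since 987.7 nm > 604.8 nm, the photons lack sufficient energy.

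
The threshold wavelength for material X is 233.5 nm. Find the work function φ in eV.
5.31 eV

At the threshold wavelength, photon energy equals work function:
φ = hc/λ₀

Calculating:
φ = (6.626×10⁻³⁴ J·s)(3×10⁸ m/s) / (233.5×10⁻⁹ m)
φ = 5.31 eV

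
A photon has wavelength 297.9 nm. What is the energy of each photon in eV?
4.1619 eV

Using E = hf = hc/λ:

E = hc/λ = (6.626×10⁻³⁴ J·s)(3×10⁸ m/s) / (297.9×10⁻⁹ m)
E = 4.1619 eV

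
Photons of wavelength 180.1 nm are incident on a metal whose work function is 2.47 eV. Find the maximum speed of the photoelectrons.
1.2461e+06 m/s

First, find the maximum kinetic energy:
E_photon = hc/λ = 6.8842 eV
KE_max = E_photon - φ = 6.8842 - 2.47 = 4.4142 eV

Convert to Joules: KE_max = 4.4142 × 1.602×10⁻¹⁹ J = 7.0723e-19 J

Then use KE = ½mv² to find velocity:
v = √(2·KE/m) = √(2 × 7.0723e-19 J / 9.109e-31 kg)
v = 1.2461e+06 m/s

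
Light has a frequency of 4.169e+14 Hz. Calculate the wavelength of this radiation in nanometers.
719.10 nm

Using the wave equation: c = fλ

Solving for wavelength:
λ = c/f = (3×10⁸ m/s) / (4.169e+14 Hz)
λ = 719.10 nm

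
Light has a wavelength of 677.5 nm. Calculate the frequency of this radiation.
4.4250e+14 Hz

Using the wave equation: c = fλ

Solving for frequency:
f = c/λ = (3×10⁸ m/s) / (677.5×10⁻⁹ m)
f = 4.4250e+14 Hz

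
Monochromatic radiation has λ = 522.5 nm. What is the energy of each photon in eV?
2.3729 eV

Using E = hf = hc/λ:

E = hc/λ = (6.626×10⁻³⁴ J·s)(3×10⁸ m/s) / (522.5×10⁻⁹ m)
E = 2.3729 eV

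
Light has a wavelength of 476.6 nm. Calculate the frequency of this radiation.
6.2902e+14 Hz

Using the wave equation: c = fλ

Solving for frequency:
f = c/λ = (3×10⁸ m/s) / (476.6×10⁻⁹ m)
f = 6.2902e+14 Hz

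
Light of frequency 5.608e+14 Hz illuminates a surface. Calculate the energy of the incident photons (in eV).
2.3193 eV

Using E = hf:

E = hf = (6.626×10⁻³⁴ J·s)(5.608e+14 Hz)
E = 2.3193 eV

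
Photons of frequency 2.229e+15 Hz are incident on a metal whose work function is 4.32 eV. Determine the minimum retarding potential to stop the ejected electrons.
4.8984 V

The stopping potential V_s satisfies: eV_s = KE_max

First, find KE_max using Einstein's equation:
E_photon = hf = (6.626×10⁻³⁴ J·s)(2.229e+15 Hz) = 9.2184 eV
KE_max = E_photon - φ = 9.2184 - 4.32 = 4.8984 eV

Since eV_s = KE_max:
V_s = KE_max/e = 4.8984 V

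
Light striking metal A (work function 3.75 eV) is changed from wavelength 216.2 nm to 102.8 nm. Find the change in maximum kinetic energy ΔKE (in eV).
6.3260 eV

Using Einstein's equation: KE_max = hc/λ - φ

For λ₁ = 216.2 nm:
KE₁ = hc/λ₁ - φ = 5.7347 - 3.75 = 1.9847 eV

For λ₂ = 102.8 nm:
KE₂ = hc/λ₂ - φ = 12.0607 - 3.75 = 8.3107 eV

Change in KE:
ΔKE = KE₂ - KE₁ = 8.3107 - 1.9847 = 6.3260 eV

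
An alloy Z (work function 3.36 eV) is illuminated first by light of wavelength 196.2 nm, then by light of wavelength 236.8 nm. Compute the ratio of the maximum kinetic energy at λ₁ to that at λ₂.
1.5776

Using Einstein's equation: KE_max = hc/λ - φ

For λ₁ = 196.2 nm:
E₁ = hc/λ₁ = 6.3193 eV
KE₁ = E₁ - φ = 6.3193 - 3.36 = 2.9593 eV

For λ₂ = 236.8 nm:
E₂ = hc/λ₂ = 5.2358 eV
KE₂ = E₂ - φ = 5.2358 - 3.36 = 1.8758 eV

Ratio: KE₁/KE₂ = 2.9593/1.8758 = 1.5776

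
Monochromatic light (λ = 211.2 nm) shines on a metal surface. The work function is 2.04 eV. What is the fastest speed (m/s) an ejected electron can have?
1.1608e+06 m/s

First, find the maximum kinetic energy:
E_photon = hc/λ = 5.8705 eV
KE_max = E_photon - φ = 5.8705 - 2.04 = 3.8305 eV

Convert to Joules: KE_max = 3.8305 × 1.602×10⁻¹⁹ J = 6.1371e-19 J

Then use KE = ½mv² to find velocity:
v = √(2·KE/m) = √(2 × 6.1371e-19 J / 9.109e-31 kg)
v = 1.1608e+06 m/s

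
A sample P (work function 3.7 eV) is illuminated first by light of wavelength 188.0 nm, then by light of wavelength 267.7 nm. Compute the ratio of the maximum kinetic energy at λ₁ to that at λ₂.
3.1079

Using Einstein's equation: KE_max = hc/λ - φ

For λ₁ = 188.0 nm:
E₁ = hc/λ₁ = 6.5949 eV
KE₁ = E₁ - φ = 6.5949 - 3.7 = 2.8949 eV

For λ₂ = 267.7 nm:
E₂ = hc/λ₂ = 4.6315 eV
KE₂ = E₂ - φ = 4.6315 - 3.7 = 0.9315 eV

Ratio: KE₁/KE₂ = 2.8949/0.9315 = 3.1079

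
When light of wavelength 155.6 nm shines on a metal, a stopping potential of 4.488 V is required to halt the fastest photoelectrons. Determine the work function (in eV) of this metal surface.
3.48 eV

The stopping potential gives the maximum kinetic energy: KE_max = eV_s = 4.488 eV

From Einstein's photoelectric equation: KE_max = hc/λ - φ
Rearranging: φ = hc/λ - KE_max

Calculate photon energy:
E_photon = hc/λ = (6.626×10⁻³⁴ J·s)(3×10⁸ m/s) / (155.6×10⁻⁹ m) = 7.9681 eV

Therefore:
φ = 7.9681 - 4.488 = 3.48 eV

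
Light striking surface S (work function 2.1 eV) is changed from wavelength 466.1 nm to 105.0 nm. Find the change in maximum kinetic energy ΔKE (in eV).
9.1480 eV

Using Einstein's equation: KE_max = hc/λ - φ

For λ₁ = 466.1 nm:
KE₁ = hc/λ₁ - φ = 2.6600 - 2.1 = 0.5600 eV

For λ₂ = 105.0 nm:
KE₂ = hc/λ₂ - φ = 11.8080 - 2.1 = 9.7080 eV

Change in KE:
ΔKE = KE₂ - KE₁ = 9.7080 - 0.5600 = 9.1480 eV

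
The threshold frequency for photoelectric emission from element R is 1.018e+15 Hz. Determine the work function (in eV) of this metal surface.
4.21 eV

At the threshold frequency, photon energy equals work function:
φ = hf₀

Calculating:
φ = (6.626×10⁻³⁴ J·s)(1.018e+15 Hz)
φ = 4.21 eV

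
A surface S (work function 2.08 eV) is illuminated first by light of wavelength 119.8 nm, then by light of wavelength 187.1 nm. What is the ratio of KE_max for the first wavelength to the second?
1.8188

Using Einstein's equation: KE_max = hc/λ - φ

For λ₁ = 119.8 nm:
E₁ = hc/λ₁ = 10.3493 eV
KE₁ = E₁ - φ = 10.3493 - 2.08 = 8.2693 eV

For λ₂ = 187.1 nm:
E₂ = hc/λ₂ = 6.6266 eV
KE₂ = E₂ - φ = 6.6266 - 2.08 = 4.5466 eV

Ratio: KE₁/KE₂ = 8.2693/4.5466 = 1.8188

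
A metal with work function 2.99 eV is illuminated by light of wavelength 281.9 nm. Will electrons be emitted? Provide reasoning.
Yes

For photoemission, the photon energy must exceed the work function.

Photon energy: E = hc/λ = 4.3982 eV
Work function: φ = 2.99 eV

Since E_photon (4.3982 eV) > φ (2.99 eV), photoemission WILL occur.
The threshold wavelength is λ₀ = hc/φ = 414.7 nm.
Since 281.9 nm < 414.7 nm, the light has sufficient energy.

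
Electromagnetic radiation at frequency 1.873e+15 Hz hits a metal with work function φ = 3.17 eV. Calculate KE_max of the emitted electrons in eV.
4.5761 eV

Using Einstein's photoelectric equation: KE_max = hf - φ

First, calculate the photon energy:
E_photon = hf = (6.626×10⁻³⁴ J·s)(1.873e+15 Hz)
E_photon = 7.7461 eV

Then, the maximum kinetic energy:
KE_max = E_photon - φ = 7.7461 eV - 3.17 eV = 4.5761 eV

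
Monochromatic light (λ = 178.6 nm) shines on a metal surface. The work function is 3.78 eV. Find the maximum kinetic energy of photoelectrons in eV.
3.1620 eV

Using Einstein's photoelectric equation: KE_max = hf - φ = hc/λ - φ

First, calculate the photon energy:
E_photon = hc/λ = (6.626×10⁻³⁴ J·s)(3×10⁸ m/s) / (178.6×10⁻⁹ m)
E_photon = 6.9420 eV

Then, the maximum kinetic energy:
KE_max = E_photon - φ = 6.9420 eV - 3.78 eV = 3.1620 eV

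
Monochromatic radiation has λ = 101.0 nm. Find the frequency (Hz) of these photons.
2.9682e+15 Hz

Using the wave equation: c = fλ

Solving for frequency:
f = c/λ = (3×10⁸ m/s) / (101.0×10⁻⁹ m)
f = 2.9682e+15 Hz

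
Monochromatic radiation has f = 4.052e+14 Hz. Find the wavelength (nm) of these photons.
739.86 nm

Using the wave equation: c = fλ

Solving for wavelength:
λ = c/f = (3×10⁸ m/s) / (4.052e+14 Hz)
λ = 739.86 nm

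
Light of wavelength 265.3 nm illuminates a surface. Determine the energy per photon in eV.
4.6734 eV

Using E = hf = hc/λ:

E = hc/λ = (6.626×10⁻³⁴ J·s)(3×10⁸ m/s) / (265.3×10⁻⁹ m)
E = 4.6734 eV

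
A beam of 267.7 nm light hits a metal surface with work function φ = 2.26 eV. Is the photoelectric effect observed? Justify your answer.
Yes

For photoemission, the photon energy must exceed the work function.

Photon energy: E = hc/λ = 4.6315 eV
Work function: φ = 2.26 eV

Since E_photon (4.6315 eV) > φ (2.26 eV), photoemission WILL occur.
The threshold wavelength is λ₀ = hc/φ = 548.6 nm.
Since 267.7 nm < 548.6 nm, the light has sufficient energy.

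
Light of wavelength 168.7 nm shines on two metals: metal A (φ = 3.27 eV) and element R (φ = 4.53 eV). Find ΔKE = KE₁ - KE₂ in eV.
1.2600 eV

Using KE_max = hc/λ - φ for each metal:

Photon energy: E = hc/λ = 7.3494 eV

For metal A (φ₁ = 3.27 eV):
KE₁ = E - φ₁ = 7.3494 - 3.27 = 4.0794 eV

For element R (φ₂ = 4.53 eV):
KE₂ = E - φ₂ = 7.3494 - 4.53 = 2.8194 eV

Difference:
ΔKE = KE₁ - KE₂ = 4.0794 - 2.8194 = 1.2600 eV

Note: The difference equals the difference in work functions: 4.53 - 3.27 = 1.26 eV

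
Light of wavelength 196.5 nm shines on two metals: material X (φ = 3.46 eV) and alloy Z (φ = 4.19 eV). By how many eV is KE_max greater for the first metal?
0.7300 eV

Using KE_max = hc/λ - φ for each metal:

Photon energy: E = hc/λ = 6.3096 eV

For material X (φ₁ = 3.46 eV):
KE₁ = E - φ₁ = 6.3096 - 3.46 = 2.8496 eV

For alloy Z (φ₂ = 4.19 eV):
KE₂ = E - φ₂ = 6.3096 - 4.19 = 2.1196 eV

Difference:
ΔKE = KE₁ - KE₂ = 2.8496 - 2.1196 = 0.7300 eV

Note: The difference equals the difference in work functions: 4.19 - 3.46 = 0.73 eV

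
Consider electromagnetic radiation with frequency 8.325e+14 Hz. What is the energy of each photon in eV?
3.4429 eV

Using E = hf:

E = hf = (6.626×10⁻³⁴ J·s)(8.325e+14 Hz)
E = 3.4429 eV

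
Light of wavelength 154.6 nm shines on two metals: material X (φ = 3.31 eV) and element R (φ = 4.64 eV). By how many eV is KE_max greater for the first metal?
1.3300 eV

Using KE_max = hc/λ - φ for each metal:

Photon energy: E = hc/λ = 8.0197 eV

For material X (φ₁ = 3.31 eV):
KE₁ = E - φ₁ = 8.0197 - 3.31 = 4.7097 eV

For element R (φ₂ = 4.64 eV):
KE₂ = E - φ₂ = 8.0197 - 4.64 = 3.3797 eV

Difference:
ΔKE = KE₁ - KE₂ = 4.7097 - 3.3797 = 1.3300 eV

Note: The difference equals the difference in work functions: 4.64 - 3.31 = 1.33 eV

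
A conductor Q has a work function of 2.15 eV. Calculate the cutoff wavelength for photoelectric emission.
576.67 nm

The threshold wavelength is when the photon energy equals the work function:
hc/λ₀ = φ

Solving for λ₀:
λ₀ = hc/φ = (6.626×10⁻³⁴ J·s)(3×10⁸ m/s) / (2.15 eV × 1.602×10⁻¹⁹ J/eV)
λ₀ = 576.67 nm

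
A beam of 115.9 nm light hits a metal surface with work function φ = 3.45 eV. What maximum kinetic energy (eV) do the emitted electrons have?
7.2475 eV

Using Einstein's photoelectric equation: KE_max = hf - φ = hc/λ - φ

First, calculate the photon energy:
E_photon = hc/λ = (6.626×10⁻³⁴ J·s)(3×10⁸ m/s) / (115.9×10⁻⁹ m)
E_photon = 10.6975 eV

Then, the maximum kinetic energy:
KE_max = E_photon - φ = 10.6975 eV - 3.45 eV = 7.2475 eV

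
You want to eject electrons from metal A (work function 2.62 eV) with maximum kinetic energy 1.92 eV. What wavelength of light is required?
273.09 nm

From Einstein's equation: KE_max = hc/λ - φ

Rearranging for λ:
hc/λ = KE_max + φ
λ = hc/(KE_max + φ)

Required photon energy:
E_photon = KE_max + φ = 1.92 + 2.62 = 4.54 eV

Required wavelength:
λ = hc/E_photon = (6.626×10⁻³⁴)(3×10⁸) / (4.54 × 1.602×10⁻¹⁹)
λ = 273.09 nm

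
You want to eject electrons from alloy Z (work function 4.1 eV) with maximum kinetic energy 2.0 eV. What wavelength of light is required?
203.25 nm

From Einstein's equation: KE_max = hc/λ - φ

Rearranging for λ:
hc/λ = KE_max + φ
λ = hc/(KE_max + φ)

Required photon energy:
E_photon = KE_max + φ = 2.0 + 4.1 = 6.10 eV

Required wavelength:
λ = hc/E_photon = (6.626×10⁻³⁴)(3×10⁸) / (6.10 × 1.602×10⁻¹⁹)
λ = 203.25 nm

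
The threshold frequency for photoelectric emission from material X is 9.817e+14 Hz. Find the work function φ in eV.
4.06 eV

At the threshold frequency, photon energy equals work function:
φ = hf₀

Calculating:
φ = (6.626×10⁻³⁴ J·s)(9.817e+14 Hz)
φ = 4.06 eV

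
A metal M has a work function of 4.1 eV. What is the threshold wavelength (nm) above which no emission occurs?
302.40 nm

The threshold wavelength is when the photon energy equals the work function:
hc/λ₀ = φ

Solving for λ₀:
λ₀ = hc/φ = (6.626×10⁻³⁴ J·s)(3×10⁸ m/s) / (4.1 eV × 1.602×10⁻¹⁹ J/eV)
λ₀ = 302.40 nm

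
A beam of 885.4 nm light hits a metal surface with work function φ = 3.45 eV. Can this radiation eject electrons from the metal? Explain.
No

For photoemission, the photon energy must exceed the work function.

Photon energy: E = hc/λ = 1.4003 eV
Work function: φ = 3.45 eV

Since E_photon (1.4003 eV) < φ (3.45 eV), photoemission will NOT occur.
The threshold wavelength is λ₀ = hc/φ = 359.4 nm.
Since 885.4 nm > 359.4 nm, the photons lack sufficient energy.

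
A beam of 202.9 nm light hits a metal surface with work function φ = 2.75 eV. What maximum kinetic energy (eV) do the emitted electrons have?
3.3606 eV

Using Einstein's photoelectric equation: KE_max = hf - φ = hc/λ - φ

First, calculate the photon energy:
E_photon = hc/λ = (6.626×10⁻³⁴ J·s)(3×10⁸ m/s) / (202.9×10⁻⁹ m)
E_photon = 6.1106 eV

Then, the maximum kinetic energy:
KE_max = E_photon - φ = 6.1106 eV - 2.75 eV = 3.3606 eV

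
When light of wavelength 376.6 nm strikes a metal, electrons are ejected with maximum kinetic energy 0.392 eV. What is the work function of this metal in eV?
2.90 eV

From Einstein's photoelectric equation: KE_max = hf - φ = hc/λ - φ

Rearranging for φ:
φ = hc/λ - KE_max

Calculate photon energy:
E_photon = hc/λ = 3.2922 eV

Therefore:
φ = 3.2922 - 0.392 = 2.90 eV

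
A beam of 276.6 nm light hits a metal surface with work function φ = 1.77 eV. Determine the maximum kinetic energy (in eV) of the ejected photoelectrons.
2.7124 eV

Using Einstein's photoelectric equation: KE_max = hf - φ = hc/λ - φ

First, calculate the photon energy:
E_photon = hc/λ = (6.626×10⁻³⁴ J·s)(3×10⁸ m/s) / (276.6×10⁻⁹ m)
E_photon = 4.4824 eV

Then, the maximum kinetic energy:
KE_max = E_photon - φ = 4.4824 eV - 1.77 eV = 2.7124 eV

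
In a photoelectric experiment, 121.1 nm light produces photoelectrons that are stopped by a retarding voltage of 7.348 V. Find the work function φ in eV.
2.89 eV

The stopping potential gives the maximum kinetic energy: KE_max = eV_s = 7.348 eV

From Einstein's photoelectric equation: KE_max = hc/λ - φ
Rearranging: φ = hc/λ - KE_max

Calculate photon energy:
E_photon = hc/λ = (6.626×10⁻³⁴ J·s)(3×10⁸ m/s) / (121.1×10⁻⁹ m) = 10.2382 eV

Therefore:
φ = 10.2382 - 7.348 = 2.89 eV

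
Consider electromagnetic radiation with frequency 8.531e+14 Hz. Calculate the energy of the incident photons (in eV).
3.5281 eV

Using E = hf:

E = hf = (6.626×10⁻³⁴ J·s)(8.531e+14 Hz)
E = 3.5281 eV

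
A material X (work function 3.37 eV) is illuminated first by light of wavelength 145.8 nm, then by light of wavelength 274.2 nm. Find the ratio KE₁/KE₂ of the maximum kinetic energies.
4.4576

Using Einstein's equation: KE_max = hc/λ - φ

For λ₁ = 145.8 nm:
E₁ = hc/λ₁ = 8.5037 eV
KE₁ = E₁ - φ = 8.5037 - 3.37 = 5.1337 eV

For λ₂ = 274.2 nm:
E₂ = hc/λ₂ = 4.5217 eV
KE₂ = E₂ - φ = 4.5217 - 3.37 = 1.1517 eV

Ratio: KE₁/KE₂ = 5.1337/1.1517 = 4.4576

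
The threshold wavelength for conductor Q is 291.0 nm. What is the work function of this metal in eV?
4.26 eV

At the threshold wavelength, photon energy equals work function:
φ = hc/λ₀

Calculating:
φ = (6.626×10⁻³⁴ J·s)(3×10⁸ m/s) / (291.0×10⁻⁹ m)
φ = 4.26 eV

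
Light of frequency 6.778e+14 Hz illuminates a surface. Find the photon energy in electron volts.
2.8032 eV

Using E = hf:

E = hf = (6.626×10⁻³⁴ J·s)(6.778e+14 Hz)
E = 2.8032 eV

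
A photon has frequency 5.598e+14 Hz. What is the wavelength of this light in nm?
535.53 nm

Using the wave equation: c = fλ

Solving for wavelength:
λ = c/f = (3×10⁸ m/s) / (5.598e+14 Hz)
λ = 535.53 nm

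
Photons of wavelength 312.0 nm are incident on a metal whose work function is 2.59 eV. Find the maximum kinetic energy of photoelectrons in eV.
1.3839 eV

Using Einstein's photoelectric equation: KE_max = hf - φ = hc/λ - φ

First, calculate the photon energy:
E_photon = hc/λ = (6.626×10⁻³⁴ J·s)(3×10⁸ m/s) / (312.0×10⁻⁹ m)
E_photon = 3.9739 eV

Then, the maximum kinetic energy:
KE_max = E_photon - φ = 3.9739 eV - 2.59 eV = 1.3839 eV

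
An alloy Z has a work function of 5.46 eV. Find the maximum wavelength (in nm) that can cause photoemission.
227.08 nm

The threshold wavelength is when the photon energy equals the work function:
hc/λ₀ = φ

Solving for λ₀:
λ₀ = hc/φ = (6.626×10⁻³⁴ J·s)(3×10⁸ m/s) / (5.46 eV × 1.602×10⁻¹⁹ J/eV)
λ₀ = 227.08 nm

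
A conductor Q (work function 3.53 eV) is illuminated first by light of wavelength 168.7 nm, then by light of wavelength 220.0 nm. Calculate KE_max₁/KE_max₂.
1.8139

Using Einstein's equation: KE_max = hc/λ - φ

For λ₁ = 168.7 nm:
E₁ = hc/λ₁ = 7.3494 eV
KE₁ = E₁ - φ = 7.3494 - 3.53 = 3.8194 eV

For λ₂ = 220.0 nm:
E₂ = hc/λ₂ = 5.6356 eV
KE₂ = E₂ - φ = 5.6356 - 3.53 = 2.1056 eV

Ratio: KE₁/KE₂ = 3.8194/2.1056 = 1.8139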